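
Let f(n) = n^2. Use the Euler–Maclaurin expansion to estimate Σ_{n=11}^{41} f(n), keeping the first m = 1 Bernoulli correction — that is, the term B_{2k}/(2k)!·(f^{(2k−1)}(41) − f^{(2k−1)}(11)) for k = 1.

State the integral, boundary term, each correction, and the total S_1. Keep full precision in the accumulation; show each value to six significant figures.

S_1 ≈ 23436.0

∫_11^41 x^2 dx evaluates to 22530.0.
Endpoint term: (f(11) + f(41))/2 = (121.000 + 1681.00)/2 = 901.000.
Running total after boundary: 23431.0.
k=1: B_{2}/(2)! × [f^{(1)}(41) − f^{(1)}(11)] = 1/12 × (82.0000 − 22.0000) = 5.00000.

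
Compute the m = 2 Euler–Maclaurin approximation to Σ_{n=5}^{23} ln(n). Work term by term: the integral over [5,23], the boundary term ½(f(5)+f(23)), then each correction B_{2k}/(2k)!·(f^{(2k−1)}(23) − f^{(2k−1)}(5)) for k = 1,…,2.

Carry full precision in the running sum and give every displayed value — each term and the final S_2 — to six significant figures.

S_2 ≈ 48.4286

The integral term ∫_5^23 ln(x) dx = 46.0692.
Endpoint term: (f(5) + f(23))/2 = (1.60944 + 3.13549)/2 = 2.37247.
So far: 48.4416.
Correction k=1: B_{2}/2! · (f^{(1)}(23) − f^{(1)}(5)) = 1/12 · (0.0434783 − 0.200000) = -0.0130435.
Running total after k=1: 48.4286.
Correction k=2: B_{4}/4! · (f^{(3)}(23) − f^{(3)}(5)) = −1/720 · (0.000164379 − 0.0160000) = 2.19939e-05.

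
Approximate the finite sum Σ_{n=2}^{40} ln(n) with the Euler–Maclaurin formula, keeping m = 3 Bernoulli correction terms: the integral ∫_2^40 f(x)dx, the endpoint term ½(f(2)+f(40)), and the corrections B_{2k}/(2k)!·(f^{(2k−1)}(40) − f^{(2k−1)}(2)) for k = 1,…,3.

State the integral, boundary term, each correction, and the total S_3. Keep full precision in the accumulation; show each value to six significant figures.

∫_2^40 ln(x) dx evaluates to 108.169.
Endpoint term: (f(2) + f(40))/2 = (0.693147 + 3.68888)/2 = 2.19101.
Integral + boundary = 110.360.
k=1: B_{2}/(2)! × [f^{(1)}(40) − f^{(1)}(2)] = 1/12 × (0.0250000 − 0.500000) = -0.0395833.
Running total after k=1: 110.320.
k=2: B_{4}/(4)! × [f^{(3)}(40) − f^{(3)}(2)] = −1/720 × (3.12500e-05 − 0.250000) = 0.000347179.
Running total after k=2: 110.321.
k=3: B_{6}/(6)! × [f^{(5)}(40) − f^{(5)}(2)] = 1/30240 × (2.34375e-07 − 0.750000) = -2.48016e-05.

S_3 ≈ 110.321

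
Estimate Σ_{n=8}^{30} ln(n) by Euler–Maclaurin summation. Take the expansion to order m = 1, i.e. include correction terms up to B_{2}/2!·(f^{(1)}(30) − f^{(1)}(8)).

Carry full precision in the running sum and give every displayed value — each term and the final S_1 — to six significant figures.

The integral term ∫_8^30 ln(x) dx = 63.4004.
Boundary: ½(f(8) + f(30)) = ½(2.07944 + 3.40120) = 2.74032.
So far: 66.1407.
Order-1 term: 1/12 · (0.0333333 − 0.125000) = -0.00763889.

S_1 ≈ 66.1331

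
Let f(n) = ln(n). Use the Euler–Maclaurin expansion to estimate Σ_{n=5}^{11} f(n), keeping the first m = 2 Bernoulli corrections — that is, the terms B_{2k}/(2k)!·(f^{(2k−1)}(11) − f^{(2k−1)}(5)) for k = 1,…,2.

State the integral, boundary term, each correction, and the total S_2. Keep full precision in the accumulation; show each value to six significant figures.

S_2 ≈ 14.3243

The integral term ∫_5^11 ln(x) dx = 12.3297.
Endpoint term: (f(5) + f(11))/2 = (1.60944 + 2.39790)/2 = 2.00367.
Running total after boundary: 14.3333.
k=1: B_{2}/(2)! × [f^{(1)}(11) − f^{(1)}(5)] = 1/12 × (0.0909091 − 0.200000) = -0.00909091.
After k=1: 14.3242.
k=2: B_{4}/(4)! × [f^{(3)}(11) − f^{(3)}(5)] = −1/720 × (0.00150263 − 0.0160000) = 2.01352e-05.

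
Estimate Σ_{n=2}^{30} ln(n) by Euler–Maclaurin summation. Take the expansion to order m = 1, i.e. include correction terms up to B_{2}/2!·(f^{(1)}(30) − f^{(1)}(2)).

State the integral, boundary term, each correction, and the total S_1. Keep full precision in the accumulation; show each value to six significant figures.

S_1 ≈ 74.6579

∫_2^30 ln(x) dx evaluates to 72.6496.
Boundary: ½(f(2) + f(30)) = ½(0.693147 + 3.40120) = 2.04717.
Integral + boundary = 74.6968.
Correction k=1: B_{2}/2! · (f^{(1)}(30) − f^{(1)}(2)) = 1/12 · (0.0333333 − 0.500000) = -0.0388889.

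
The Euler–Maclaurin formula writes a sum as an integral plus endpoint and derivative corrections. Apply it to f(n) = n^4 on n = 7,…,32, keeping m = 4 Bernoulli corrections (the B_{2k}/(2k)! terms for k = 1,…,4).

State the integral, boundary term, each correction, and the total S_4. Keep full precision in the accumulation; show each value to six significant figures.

S_4 ≈ 7.24382e+06

∫_7^32 x^4 dx evaluates to 6.70752e+06.
Endpoint term: (f(7) + f(32))/2 = (2401.00 + 1.04858e+06)/2 = 525488.
Running total after boundary: 7.23301e+06.
Order-1 term: 1/12 · (131072 − 1372.00) = 10808.3.
Running total after k=1: 7.24382e+06.
Order-2 term: −1/720 · (768.000 − 168.000) = -0.833333.
Running total after k=2: 7.24382e+06.
Order-3 term: 1/30240 · (0.00000 − 0.00000) = 0.00000.
Running total after k=3: 7.24382e+06.
Order-4 term: −1/1209600 · (0.00000 − 0.00000) = 0.00000.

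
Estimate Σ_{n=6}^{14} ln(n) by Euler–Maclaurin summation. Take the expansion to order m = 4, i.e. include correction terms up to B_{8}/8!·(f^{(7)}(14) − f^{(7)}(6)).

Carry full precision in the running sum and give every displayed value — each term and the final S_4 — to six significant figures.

S_4 ≈ 20.4037

The integral term ∫_6^14 ln(x) dx = 18.1962.
Endpoint term: (f(6) + f(14))/2 = (1.79176 + 2.63906)/2 = 2.21541.
So far: 20.4117.
Correction k=1: B_{2}/2! · (f^{(1)}(14) − f^{(1)}(6)) = 1/12 · (0.0714286 − 0.166667) = -0.00793651.
After k=1: 20.4037.
Correction k=2: B_{4}/4! · (f^{(3)}(14) − f^{(3)}(6)) = −1/720 · (0.000728863 − 0.00925926) = 1.18478e-05.
After k=2: 20.4037.
Correction k=3: B_{6}/6! · (f^{(5)}(14) − f^{(5)}(6)) = 1/30240 · (4.46243e-05 − 0.00308642) = -1.00588e-07.
After k=3: 20.4037.
Correction k=4: B_{8}/8! · (f^{(7)}(14) − f^{(7)}(6)) = −1/1209600 · (6.83024e-06 − 0.00257202) = 2.12069e-09.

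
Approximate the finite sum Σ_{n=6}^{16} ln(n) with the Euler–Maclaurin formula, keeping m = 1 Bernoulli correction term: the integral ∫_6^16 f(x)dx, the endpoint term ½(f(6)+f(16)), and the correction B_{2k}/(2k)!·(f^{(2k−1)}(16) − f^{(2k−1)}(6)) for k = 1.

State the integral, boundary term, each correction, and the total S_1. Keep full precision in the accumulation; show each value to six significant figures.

∫_6^16 ln(x) dx evaluates to 23.6109.
Boundary: ½(f(6) + f(16)) = ½(1.79176 + 2.77259) = 2.28217.
So far: 25.8930.
Order-1 term: 1/12 · (0.0625000 − 0.166667) = -0.00868056.

S_1 ≈ 25.8844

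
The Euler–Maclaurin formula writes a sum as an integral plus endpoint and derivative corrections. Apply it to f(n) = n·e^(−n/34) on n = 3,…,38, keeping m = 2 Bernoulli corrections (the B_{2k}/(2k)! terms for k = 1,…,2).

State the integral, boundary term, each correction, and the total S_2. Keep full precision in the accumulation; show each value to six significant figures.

S_2 ≈ 358.656

Integral: ∫_3^38 x·e^(−x/34) dx = 351.142.
Endpoint term: (f(3) + f(38))/2 = (2.74664 + 12.4278)/2 = 7.58724.
So far: 358.729.
k=1: B_{2}/(2)! × [f^{(1)}(38) − f^{(1)}(3)] = 1/12 × (-0.0384763 − 0.834762) = -0.0727699.
After k=1: 358.656.
k=2: B_{4}/(4)! × [f^{(3)}(38) − f^{(3)}(3)] = −1/720 × (0.000532544 − 0.00230610) = 2.46327e-06.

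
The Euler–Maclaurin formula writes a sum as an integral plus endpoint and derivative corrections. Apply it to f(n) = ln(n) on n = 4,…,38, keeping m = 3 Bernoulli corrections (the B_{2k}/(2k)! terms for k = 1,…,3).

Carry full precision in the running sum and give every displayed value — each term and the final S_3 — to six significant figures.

Integral: ∫_4^38 ln(x) dx = 98.6831.
½[f(4) + f(38)] = ½[1.38629 + 3.63759] = 2.51194.
So far: 101.195.
Order-1 term: 1/12 · (0.0263158 − 0.250000) = -0.0186404.
After k=1: 101.176.
Order-2 term: −1/720 · (3.64485e-05 − 0.0312500) = 4.33522e-05.
After k=2: 101.176.
Order-3 term: 1/30240 · (3.02896e-07 − 0.0234375) = -7.75040e-07.

S_3 ≈ 101.176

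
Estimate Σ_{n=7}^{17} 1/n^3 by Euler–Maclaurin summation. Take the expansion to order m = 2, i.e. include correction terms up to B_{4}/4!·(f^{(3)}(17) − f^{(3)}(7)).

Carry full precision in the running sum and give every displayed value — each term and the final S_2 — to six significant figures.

The integral term ∫_7^17 1/x^3 dx = 0.00847398.
½[f(7) + f(17)] = ½[0.00291545 + 0.000203542] = 0.00155950.
Running total after boundary: 0.0100335.
Correction k=1: B_{2}/2! · (f^{(1)}(17) − f^{(1)}(7)) = 1/12 · (-3.59191e-05 − (-0.00124948)) = 0.000101130.
Partial sum through k=1: 0.0101346.
Correction k=2: B_{4}/4! · (f^{(3)}(17) − f^{(3)}(7)) = −1/720 · (-2.48575e-06 − (-0.000509992)) = -7.04869e-07.

S_2 ≈ 0.0101339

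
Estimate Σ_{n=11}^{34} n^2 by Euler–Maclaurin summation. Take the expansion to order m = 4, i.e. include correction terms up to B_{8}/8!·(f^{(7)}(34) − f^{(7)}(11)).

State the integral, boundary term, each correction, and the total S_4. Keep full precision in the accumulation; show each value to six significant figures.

∫_11^34 x^2 dx evaluates to 12657.7.
Endpoint term: (f(11) + f(34))/2 = (121.000 + 1156.00)/2 = 638.500.
So far: 13296.2.
Correction k=1: B_{2}/2! · (f^{(1)}(34) − f^{(1)}(11)) = 1/12 · (68.0000 − 22.0000) = 3.83333.
Running total after k=1: 13300.0.
Correction k=2: B_{4}/4! · (f^{(3)}(34) − f^{(3)}(11)) = −1/720 · (0.00000 − 0.00000) = 0.00000.
Running total after k=2: 13300.0.
Correction k=3: B_{6}/6! · (f^{(5)}(34) − f^{(5)}(11)) = 1/30240 · (0.00000 − 0.00000) = 0.00000.
Running total after k=3: 13300.0.
Correction k=4: B_{8}/8! · (f^{(7)}(34) − f^{(7)}(11)) = −1/1209600 · (0.00000 − 0.00000) = 0.00000.

S_4 ≈ 13300.0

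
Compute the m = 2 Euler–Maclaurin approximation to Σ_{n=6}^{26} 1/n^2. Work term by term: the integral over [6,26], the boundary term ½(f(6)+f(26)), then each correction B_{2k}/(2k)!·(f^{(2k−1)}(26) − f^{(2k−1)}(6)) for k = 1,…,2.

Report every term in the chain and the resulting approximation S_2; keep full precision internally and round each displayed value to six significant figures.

The integral term ∫_6^26 1/x^2 dx = 0.128205.
Endpoint term: (f(6) + f(26))/2 = (0.0277778 + 0.00147929)/2 = 0.0146285.
Running total after boundary: 0.142834.
Correction k=1: B_{2}/2! · (f^{(1)}(26) − f^{(1)}(6)) = 1/12 · (-0.000113792 − (-0.00925926)) = 0.000762122.
Running total after k=1: 0.143596.
Correction k=2: B_{4}/4! · (f^{(3)}(26) − f^{(3)}(6)) = −1/720 · (-2.01997e-06 − (-0.00308642)) = -4.28389e-06.

S_2 ≈ 0.143592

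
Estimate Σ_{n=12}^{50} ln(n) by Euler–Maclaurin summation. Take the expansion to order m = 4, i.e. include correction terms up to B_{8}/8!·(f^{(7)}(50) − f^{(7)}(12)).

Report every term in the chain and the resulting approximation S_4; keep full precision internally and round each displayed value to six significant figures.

S_4 ≈ 130.975

∫_12^50 ln(x) dx evaluates to 127.782.
Endpoint term: (f(12) + f(50))/2 = (2.48491 + 3.91202)/2 = 3.19846.
So far: 130.981.
Correction k=1: B_{2}/2! · (f^{(1)}(50) − f^{(1)}(12)) = 1/12 · (0.0200000 − 0.0833333) = -0.00527778.
Running total after k=1: 130.975.
Correction k=2: B_{4}/4! · (f^{(3)}(50) − f^{(3)}(12)) = −1/720 · (1.60000e-05 − 0.00115741) = 1.58529e-06.
Running total after k=2: 130.975.
Correction k=3: B_{6}/6! · (f^{(5)}(50) − f^{(5)}(12)) = 1/30240 · (7.68000e-08 − 9.64506e-05) = -3.18696e-09.
Running total after k=3: 130.975.
Correction k=4: B_{8}/8! · (f^{(7)}(50) − f^{(7)}(12)) = −1/1209600 · (9.21600e-10 − 2.00939e-05) = 1.66112e-11.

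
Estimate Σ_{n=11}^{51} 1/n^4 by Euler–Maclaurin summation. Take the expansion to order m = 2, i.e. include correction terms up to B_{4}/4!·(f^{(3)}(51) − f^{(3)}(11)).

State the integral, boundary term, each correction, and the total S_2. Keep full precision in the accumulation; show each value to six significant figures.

S_2 ≈ 0.000284210

∫_11^51 1/x^4 dx evaluates to 0.000247925.
Boundary: ½(f(11) + f(51)) = ½(6.83013e-05 + 1.47815e-07) = 3.42246e-05.
Running total after boundary: 0.000282150.
Correction k=1: B_{2}/2! · (f^{(1)}(51) − f^{(1)}(11)) = 1/12 · (-1.15934e-08 − (-2.48369e-05)) = 2.06877e-06.
After k=1: 0.000284219.
Correction k=2: B_{4}/4! · (f^{(3)}(51) − f^{(3)}(11)) = −1/720 · (-1.33718e-10 − (-6.15790e-06)) = -8.55245e-09.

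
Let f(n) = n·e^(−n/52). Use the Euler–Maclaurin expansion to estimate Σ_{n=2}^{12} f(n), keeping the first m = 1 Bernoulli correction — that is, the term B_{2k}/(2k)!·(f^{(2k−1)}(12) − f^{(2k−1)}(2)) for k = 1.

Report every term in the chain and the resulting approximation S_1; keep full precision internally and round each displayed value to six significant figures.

S_1 ≈ 65.5755

The integral term ∫_2^12 x·e^(−x/52) dx = 59.8759.
Endpoint term: (f(2) + f(12))/2 = (1.92454 + 9.52707)/2 = 5.72580.
Integral + boundary = 65.6017.
k=1: B_{2}/(2)! × [f^{(1)}(12) − f^{(1)}(2)] = 1/12 × (0.610710 − 0.925258) = -0.0262124.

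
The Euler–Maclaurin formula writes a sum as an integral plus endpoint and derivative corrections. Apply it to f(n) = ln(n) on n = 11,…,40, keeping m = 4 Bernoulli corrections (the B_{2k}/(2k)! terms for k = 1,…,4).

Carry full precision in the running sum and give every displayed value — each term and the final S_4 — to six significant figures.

The integral term ∫_11^40 ln(x) dx = 92.1783.
Endpoint term: (f(11) + f(40))/2 = (2.39790 + 3.68888)/2 = 3.04339.
Integral + boundary = 95.2217.
k=1: B_{2}/(2)! × [f^{(1)}(40) − f^{(1)}(11)] = 1/12 × (0.0250000 − 0.0909091) = -0.00549242.
After k=1: 95.2162.
k=2: B_{4}/(4)! × [f^{(3)}(40) − f^{(3)}(11)] = −1/720 × (3.12500e-05 − 0.00150263) = 2.04358e-06.
After k=2: 95.2162.
k=3: B_{6}/(6)! × [f^{(5)}(40) − f^{(5)}(11)] = 1/30240 × (2.34375e-07 − 0.000149021) = -4.92020e-09.
After k=3: 95.2162.
k=4: B_{8}/(8)! × [f^{(7)}(40) − f^{(7)}(11)] = −1/1209600 × (4.39453e-09 − 3.69474e-05) = 3.05415e-11.

S_4 ≈ 95.2162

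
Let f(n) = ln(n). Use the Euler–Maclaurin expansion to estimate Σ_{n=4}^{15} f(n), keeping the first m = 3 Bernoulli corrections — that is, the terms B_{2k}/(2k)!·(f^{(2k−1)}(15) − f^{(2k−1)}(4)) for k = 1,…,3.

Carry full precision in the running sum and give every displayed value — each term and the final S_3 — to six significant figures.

S_3 ≈ 26.1075

Integral: ∫_4^15 ln(x) dx = 24.0756.
½[f(4) + f(15)] = ½[1.38629 + 2.70805] = 2.04717.
So far: 26.1227.
Correction k=1: B_{2}/2! · (f^{(1)}(15) − f^{(1)}(4)) = 1/12 · (0.0666667 − 0.250000) = -0.0152778.
After k=1: 26.1075.
Correction k=2: B_{4}/4! · (f^{(3)}(15) − f^{(3)}(4)) = −1/720 · (0.000592593 − 0.0312500) = 4.25797e-05.
After k=2: 26.1075.
Correction k=3: B_{6}/6! · (f^{(5)}(15) − f^{(5)}(4)) = 1/30240 · (3.16049e-05 − 0.0234375) = -7.74004e-07.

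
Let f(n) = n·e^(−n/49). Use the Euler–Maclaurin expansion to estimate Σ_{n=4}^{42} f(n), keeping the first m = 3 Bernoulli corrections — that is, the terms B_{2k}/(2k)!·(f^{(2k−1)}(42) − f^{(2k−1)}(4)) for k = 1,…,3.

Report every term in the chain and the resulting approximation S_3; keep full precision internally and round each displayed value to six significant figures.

S_3 ≈ 511.833

The integral term ∫_4^42 x·e^(−x/49) dx = 501.144.
Endpoint term: (f(4) + f(42))/2 = (3.68644 + 17.8237)/2 = 10.7551.
So far: 511.899.
Correction k=1: B_{2}/2! · (f^{(1)}(42) − f^{(1)}(4)) = 1/12 · (0.0606247 − 0.846377) = -0.0654794.
Partial sum through k=1: 511.833.
Correction k=2: B_{4}/4! · (f^{(3)}(42) − f^{(3)}(4)) = −1/720 · (0.000378747 − 0.00112020) = 1.02980e-06.
Partial sum through k=2: 511.833.
Correction k=3: B_{6}/6! · (f^{(5)}(42) − f^{(5)}(4)) = 1/30240 · (3.04974e-07 − 7.86292e-07) = -1.59166e-11.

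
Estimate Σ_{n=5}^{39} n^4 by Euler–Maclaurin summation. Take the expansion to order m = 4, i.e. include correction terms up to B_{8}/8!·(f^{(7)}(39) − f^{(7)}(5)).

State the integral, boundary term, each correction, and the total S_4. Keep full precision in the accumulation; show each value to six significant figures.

S_4 ≈ 1.92210e+07

∫_5^39 x^4 dx evaluates to 1.80442e+07.
½[f(5) + f(39)] = ½[625.000 + 2.31344e+06] = 1.15703e+06.
So far: 1.92012e+07.
Order-1 term: 1/12 · (237276 − 500.000) = 19731.3.
Running total after k=1: 1.92210e+07.
Order-2 term: −1/720 · (936.000 − 120.000) = -1.13333.
Running total after k=2: 1.92210e+07.
Order-3 term: 1/30240 · (0.00000 − 0.00000) = 0.00000.
Running total after k=3: 1.92210e+07.
Order-4 term: −1/1209600 · (0.00000 − 0.00000) = 0.00000.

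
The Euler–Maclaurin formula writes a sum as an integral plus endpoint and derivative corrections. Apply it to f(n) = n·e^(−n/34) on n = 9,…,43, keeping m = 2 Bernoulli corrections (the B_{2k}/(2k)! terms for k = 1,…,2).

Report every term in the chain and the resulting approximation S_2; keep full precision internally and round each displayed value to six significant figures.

S_2 ≈ 392.335

The integral term ∫_9^43 x·e^(−x/34) dx = 382.865.
Endpoint term: (f(9) + f(43))/2 = (6.90688 + 12.1399)/2 = 9.52337.
Running total after boundary: 392.389.
Order-1 term: 1/12 · (-0.0747324 − 0.564288) = -0.0532517.
Partial sum through k=1: 392.335.
Order-2 term: −1/720 · (0.000423800 − 0.00181587) = 1.93344e-06.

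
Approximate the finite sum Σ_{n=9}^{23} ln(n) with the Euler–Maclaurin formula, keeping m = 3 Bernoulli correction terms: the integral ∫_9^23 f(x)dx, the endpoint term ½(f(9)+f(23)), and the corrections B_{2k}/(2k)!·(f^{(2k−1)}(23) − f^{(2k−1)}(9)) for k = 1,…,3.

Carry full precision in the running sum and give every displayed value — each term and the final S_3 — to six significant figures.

∫_9^23 ln(x) dx evaluates to 38.3413.
Endpoint term: (f(9) + f(23))/2 = (2.19722 + 3.13549)/2 = 2.66636.
So far: 41.0077.
k=1: B_{2}/(2)! × [f^{(1)}(23) − f^{(1)}(9)] = 1/12 × (0.0434783 − 0.111111) = -0.00563607.
After k=1: 41.0021.
k=2: B_{4}/(4)! × [f^{(3)}(23) − f^{(3)}(9)] = −1/720 × (0.000164379 − 0.00274348) = 3.58209e-06.
After k=2: 41.0021.
k=3: B_{6}/(6)! × [f^{(5)}(23) − f^{(5)}(9)] = 1/30240 × (3.72883e-06 − 0.000406442) = -1.33172e-08.

S_3 ≈ 41.0021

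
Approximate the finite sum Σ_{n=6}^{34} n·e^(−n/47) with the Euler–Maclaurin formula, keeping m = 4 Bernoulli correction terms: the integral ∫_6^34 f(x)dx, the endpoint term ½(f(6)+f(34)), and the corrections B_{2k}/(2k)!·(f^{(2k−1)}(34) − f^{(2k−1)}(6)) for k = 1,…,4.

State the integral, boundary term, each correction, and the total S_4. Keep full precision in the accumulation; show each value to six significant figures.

S_4 ≈ 356.527

Integral: ∫_6^34 x·e^(−x/47) dx = 345.693.
Boundary: ½(f(6) + f(34)) = ½(5.28092 + 16.4933) = 10.8871.
So far: 356.580.
Correction k=1: B_{2}/2! · (f^{(1)}(34) − f^{(1)}(6)) = 1/12 · (0.134176 − 0.767793) = -0.0528014.
After k=1: 356.527.
Correction k=2: B_{4}/4! · (f^{(3)}(34) − f^{(3)}(6)) = −1/720 · (0.000499942 − 0.00114445) = 8.95155e-07.
After k=2: 356.527.
Correction k=3: B_{6}/6! · (f^{(5)}(34) − f^{(5)}(6)) = 1/30240 · (4.25144e-07 − 8.78829e-07) = -1.50028e-11.
After k=3: 356.527.
Correction k=4: B_{8}/8! · (f^{(7)}(34) − f^{(7)}(6)) = −1/1209600 · (2.82466e-10 − 5.61146e-10) = 2.30390e-16.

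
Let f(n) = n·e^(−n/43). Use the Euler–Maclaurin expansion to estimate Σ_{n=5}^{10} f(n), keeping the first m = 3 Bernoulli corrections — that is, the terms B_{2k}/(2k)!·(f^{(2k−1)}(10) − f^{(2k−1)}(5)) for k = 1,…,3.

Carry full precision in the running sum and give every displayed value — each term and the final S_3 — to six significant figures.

∫_5^10 x·e^(−x/43) dx evaluates to 31.3121.
Boundary: ½(f(5) + f(10)) = ½(4.45113 + 7.92504) = 6.18809.
Integral + boundary = 37.5002.
Correction k=1: B_{2}/2! · (f^{(1)}(10) − f^{(1)}(5)) = 1/12 · (0.608200 − 0.786712) = -0.0148760.
Partial sum through k=1: 37.4854.
Correction k=2: B_{4}/4! · (f^{(3)}(10) − f^{(3)}(5)) = −1/720 · (0.00118616 − 0.00138841) = 2.80901e-07.
Partial sum through k=2: 37.4854.
Correction k=3: B_{6}/6! · (f^{(5)}(10) − f^{(5)}(5)) = 1/30240 · (1.10513e-06 − 1.27168e-06) = -5.50763e-12.

S_3 ≈ 37.4854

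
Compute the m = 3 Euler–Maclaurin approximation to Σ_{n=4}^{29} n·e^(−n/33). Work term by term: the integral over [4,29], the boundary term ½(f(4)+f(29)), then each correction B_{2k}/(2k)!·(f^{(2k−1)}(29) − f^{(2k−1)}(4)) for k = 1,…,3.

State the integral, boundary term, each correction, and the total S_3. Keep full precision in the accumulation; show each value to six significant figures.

S_3 ≈ 239.676

Integral: ∫_4^29 x·e^(−x/33) dx = 231.943.
½[f(4) + f(29)] = ½[3.54338 + 12.0433] = 7.79334.
Integral + boundary = 239.736.
Order-1 term: 1/12 · (0.0503377 − 0.778471) = -0.0606778.
Running total after k=1: 239.676.
Order-2 term: −1/720 · (0.000808916 − 0.00234175) = 2.12893e-06.
Running total after k=2: 239.676.
Order-3 term: 1/30240 · (1.44317e-06 − 3.64430e-06) = -7.27889e-11.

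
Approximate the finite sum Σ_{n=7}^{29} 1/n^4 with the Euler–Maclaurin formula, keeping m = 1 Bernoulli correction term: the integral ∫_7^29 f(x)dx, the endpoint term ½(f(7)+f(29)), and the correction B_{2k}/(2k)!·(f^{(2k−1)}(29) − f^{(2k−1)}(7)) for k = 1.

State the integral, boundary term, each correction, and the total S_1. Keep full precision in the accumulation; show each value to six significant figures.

S_1 ≈ 0.00118692

∫_7^29 1/x^4 dx evaluates to 0.000958150.
Boundary: ½(f(7) + f(29)) = ½(0.000416493 + 1.41387e-06) = 0.000208953.
Running total after boundary: 0.00116710.
k=1: B_{2}/(2)! × [f^{(1)}(29) − f^{(1)}(7)] = 1/12 × (-1.95016e-07 − (-0.000237996)) = 1.98168e-05.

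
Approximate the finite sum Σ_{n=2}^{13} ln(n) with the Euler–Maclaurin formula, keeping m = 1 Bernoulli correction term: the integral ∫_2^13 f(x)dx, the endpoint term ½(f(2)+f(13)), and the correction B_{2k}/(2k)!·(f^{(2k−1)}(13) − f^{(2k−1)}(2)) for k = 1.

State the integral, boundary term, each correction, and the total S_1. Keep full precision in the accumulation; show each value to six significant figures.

S_1 ≈ 22.5518

The integral term ∫_2^13 ln(x) dx = 20.9580.
½[f(2) + f(13)] = ½[0.693147 + 2.56495] = 1.62905.
Integral + boundary = 22.5871.
k=1: B_{2}/(2)! × [f^{(1)}(13) − f^{(1)}(2)] = 1/12 × (0.0769231 − 0.500000) = -0.0352564.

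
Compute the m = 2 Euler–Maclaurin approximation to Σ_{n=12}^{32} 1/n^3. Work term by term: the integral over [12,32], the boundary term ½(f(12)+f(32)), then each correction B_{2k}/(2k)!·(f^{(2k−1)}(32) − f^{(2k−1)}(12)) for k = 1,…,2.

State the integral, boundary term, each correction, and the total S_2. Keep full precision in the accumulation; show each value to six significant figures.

Integral: ∫_12^32 1/x^3 dx = 0.00298394.
Boundary: ½(f(12) + f(32)) = ½(0.000578704 + 3.05176e-05) = 0.000304611.
So far: 0.00328855.
Correction k=1: B_{2}/2! · (f^{(1)}(32) − f^{(1)}(12)) = 1/12 · (-2.86102e-06 − (-0.000144676)) = 1.18179e-05.
Partial sum through k=1: 0.00330037.
Correction k=2: B_{4}/4! · (f^{(3)}(32) − f^{(3)}(12)) = −1/720 · (-5.58794e-08 − (-2.00939e-05)) = -2.78306e-08.

S_2 ≈ 0.00330034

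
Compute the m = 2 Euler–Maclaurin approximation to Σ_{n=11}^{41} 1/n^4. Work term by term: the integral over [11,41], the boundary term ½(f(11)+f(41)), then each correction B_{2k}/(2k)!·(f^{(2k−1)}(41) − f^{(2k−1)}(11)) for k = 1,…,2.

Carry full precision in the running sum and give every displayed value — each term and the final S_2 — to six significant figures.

Integral: ∫_11^41 1/x^4 dx = 0.000245602.
Endpoint term: (f(11) + f(41))/2 = (6.83013e-05 + 3.53887e-07)/2 = 3.43276e-05.
Running total after boundary: 0.000279929.
k=1: B_{2}/(2)! × [f^{(1)}(41) − f^{(1)}(11)] = 1/12 × (-3.45256e-08 − (-2.48369e-05)) = 2.06686e-06.
Running total after k=1: 0.000281996.
k=2: B_{4}/(4)! × [f^{(3)}(41) − f^{(3)}(11)] = −1/720 × (-6.16161e-10 − (-6.15790e-06)) = -8.55178e-09.

S_2 ≈ 0.000281988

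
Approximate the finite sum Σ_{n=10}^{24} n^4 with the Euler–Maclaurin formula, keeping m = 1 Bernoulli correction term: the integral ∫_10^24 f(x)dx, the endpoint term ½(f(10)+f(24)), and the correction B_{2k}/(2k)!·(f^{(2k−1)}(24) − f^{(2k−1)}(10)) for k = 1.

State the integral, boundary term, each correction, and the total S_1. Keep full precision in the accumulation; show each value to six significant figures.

The integral term ∫_10^24 x^4 dx = 1.57252e+06.
½[f(10) + f(24)] = ½[10000.0 + 331776] = 170888.
Integral + boundary = 1.74341e+06.
Correction k=1: B_{2}/2! · (f^{(1)}(24) − f^{(1)}(10)) = 1/12 · (55296.0 − 4000.00) = 4274.67.

S_1 ≈ 1.74769e+06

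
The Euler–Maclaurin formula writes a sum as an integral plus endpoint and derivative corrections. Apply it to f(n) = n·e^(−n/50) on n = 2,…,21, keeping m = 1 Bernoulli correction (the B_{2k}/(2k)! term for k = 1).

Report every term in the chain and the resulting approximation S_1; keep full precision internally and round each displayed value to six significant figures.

S_1 ≈ 173.351

Integral: ∫_2^21 x·e^(−x/50) dx = 165.536.
½[f(2) + f(21)] = ½[1.92158 + 13.7980] = 7.85978.
Integral + boundary = 173.396.
Correction k=1: B_{2}/2! · (f^{(1)}(21) − f^{(1)}(2)) = 1/12 · (0.381087 − 0.922358) = -0.0451059.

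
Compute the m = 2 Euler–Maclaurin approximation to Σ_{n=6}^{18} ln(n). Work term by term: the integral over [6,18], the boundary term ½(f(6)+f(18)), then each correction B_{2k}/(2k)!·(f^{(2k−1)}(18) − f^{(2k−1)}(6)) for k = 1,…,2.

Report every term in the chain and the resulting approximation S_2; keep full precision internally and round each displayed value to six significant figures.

∫_6^18 ln(x) dx evaluates to 29.2761.
Endpoint term: (f(6) + f(18))/2 = (1.79176 + 2.89037)/2 = 2.34107.
So far: 31.6172.
k=1: B_{2}/(2)! × [f^{(1)}(18) − f^{(1)}(6)] = 1/12 × (0.0555556 − 0.166667) = -0.00925926.
Running total after k=1: 31.6079.
k=2: B_{4}/(4)! × [f^{(3)}(18) − f^{(3)}(6)] = −1/720 × (0.000342936 − 0.00925926) = 1.23838e-05.

S_2 ≈ 31.6080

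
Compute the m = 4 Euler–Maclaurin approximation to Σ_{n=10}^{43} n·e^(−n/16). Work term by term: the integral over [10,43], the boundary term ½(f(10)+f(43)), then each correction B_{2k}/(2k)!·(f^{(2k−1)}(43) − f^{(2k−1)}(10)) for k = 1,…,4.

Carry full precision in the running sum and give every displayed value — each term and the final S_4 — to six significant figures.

Integral: ∫_10^43 x·e^(−x/16) dx = 158.429.
Boundary: ½(f(10) + f(43)) = ½(5.35261 + 2.92619) = 4.13940.
Integral + boundary = 162.568.
Order-1 term: 1/12 · (-0.114836 − 0.200723) = -0.0262966.
After k=1: 162.542.
Order-2 term: −1/720 · (8.30699e-05 − 0.00496580) = 6.78158e-06.
After k=2: 162.542.
Order-3 term: 1/30240 · (2.40124e-06 − 3.57326e-05) = -1.10223e-09.
After k=3: 162.542.
Order-4 term: −1/1209600 · (1.74921e-08 − 2.03388e-07) = 1.53684e-13.

S_4 ≈ 162.542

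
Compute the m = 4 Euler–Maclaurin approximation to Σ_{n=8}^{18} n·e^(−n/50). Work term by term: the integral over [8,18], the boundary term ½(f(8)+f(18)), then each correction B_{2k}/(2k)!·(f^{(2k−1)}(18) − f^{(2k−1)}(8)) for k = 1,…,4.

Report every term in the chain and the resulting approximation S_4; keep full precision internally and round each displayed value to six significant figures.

S_4 ≈ 108.783

The integral term ∫_8^18 x·e^(−x/50) dx = 99.1175.
Boundary: ½(f(8) + f(18)) = ½(6.81715 + 12.5582) = 9.68766.
Running total after boundary: 108.805.
k=1: B_{2}/(2)! × [f^{(1)}(18) − f^{(1)}(8)] = 1/12 × (0.446513 − 0.715801) = -0.0224407.
Partial sum through k=1: 108.783.
k=2: B_{4}/(4)! × [f^{(3)}(18) − f^{(3)}(8)] = −1/720 × (0.000736746 − 0.000968035) = 3.21235e-07.
Partial sum through k=2: 108.783.
k=3: B_{6}/(6)! × [f^{(5)}(18) − f^{(5)}(8)] = 1/30240 × (5.17955e-07 − 6.59900e-07) = -4.69396e-12.
Partial sum through k=3: 108.783.
k=4: B_{8}/(8)! × [f^{(7)}(18) − f^{(7)}(8)] = −1/1209600 × (2.96485e-10 − 3.73034e-10) = 6.32853e-17.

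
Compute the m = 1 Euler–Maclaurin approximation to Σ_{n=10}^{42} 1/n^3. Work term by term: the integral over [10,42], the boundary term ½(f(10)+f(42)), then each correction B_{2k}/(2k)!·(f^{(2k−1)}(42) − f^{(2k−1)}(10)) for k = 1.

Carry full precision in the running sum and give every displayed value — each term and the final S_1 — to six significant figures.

S_1 ≈ 0.00524822

The integral term ∫_10^42 1/x^3 dx = 0.00471655.
Boundary: ½(f(10) + f(42)) = ½(0.00100000 + 1.34975e-05) = 0.000506749.
Integral + boundary = 0.00522330.
Order-1 term: 1/12 · (-9.64104e-07 − (-0.000300000)) = 2.49197e-05.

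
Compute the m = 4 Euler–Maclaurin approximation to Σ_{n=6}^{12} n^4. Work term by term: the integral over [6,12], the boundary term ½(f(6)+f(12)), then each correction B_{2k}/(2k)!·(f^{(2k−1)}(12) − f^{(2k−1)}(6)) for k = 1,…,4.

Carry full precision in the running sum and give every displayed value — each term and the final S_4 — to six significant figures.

S_4 ≈ 59731.0

The integral term ∫_6^12 x^4 dx = 48211.2.
Boundary: ½(f(6) + f(12)) = ½(1296.00 + 20736.0) = 11016.0.
Integral + boundary = 59227.2.
Correction k=1: B_{2}/2! · (f^{(1)}(12) − f^{(1)}(6)) = 1/12 · (6912.00 − 864.000) = 504.000.
Partial sum through k=1: 59731.2.
Correction k=2: B_{4}/4! · (f^{(3)}(12) − f^{(3)}(6)) = −1/720 · (288.000 − 144.000) = -0.200000.
Partial sum through k=2: 59731.0.
Correction k=3: B_{6}/6! · (f^{(5)}(12) − f^{(5)}(6)) = 1/30240 · (0.00000 − 0.00000) = 0.00000.
Partial sum through k=3: 59731.0.
Correction k=4: B_{8}/8! · (f^{(7)}(12) − f^{(7)}(6)) = −1/1209600 · (0.00000 − 0.00000) = 0.00000.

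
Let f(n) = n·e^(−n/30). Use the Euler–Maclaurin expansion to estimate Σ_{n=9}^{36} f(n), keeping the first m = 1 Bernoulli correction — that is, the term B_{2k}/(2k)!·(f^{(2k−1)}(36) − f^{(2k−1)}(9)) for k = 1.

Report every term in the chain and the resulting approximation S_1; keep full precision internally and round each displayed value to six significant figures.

S_1 ≈ 279.100

The integral term ∫_9^36 x·e^(−x/30) dx = 270.393.
Boundary: ½(f(9) + f(36)) = ½(6.66736 + 10.8430) = 8.75518.
So far: 279.148.
k=1: B_{2}/(2)! × [f^{(1)}(36) − f^{(1)}(9)] = 1/12 × (-0.0602388 − 0.518573) = -0.0482343.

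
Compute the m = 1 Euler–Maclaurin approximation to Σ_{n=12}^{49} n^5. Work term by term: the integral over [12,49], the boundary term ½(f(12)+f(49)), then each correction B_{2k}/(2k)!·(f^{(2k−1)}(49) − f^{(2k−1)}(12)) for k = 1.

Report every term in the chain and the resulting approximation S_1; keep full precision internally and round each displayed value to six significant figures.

∫_12^49 x^5 dx evaluates to 2.30638e+09.
Endpoint term: (f(12) + f(49))/2 = (248832 + 2.82475e+08)/2 = 1.41362e+08.
Integral + boundary = 2.44775e+09.
Correction k=1: B_{2}/2! · (f^{(1)}(49) − f^{(1)}(12)) = 1/12 · (2.88240e+07 − 103680) = 2.39336e+06.

S_1 ≈ 2.45014e+09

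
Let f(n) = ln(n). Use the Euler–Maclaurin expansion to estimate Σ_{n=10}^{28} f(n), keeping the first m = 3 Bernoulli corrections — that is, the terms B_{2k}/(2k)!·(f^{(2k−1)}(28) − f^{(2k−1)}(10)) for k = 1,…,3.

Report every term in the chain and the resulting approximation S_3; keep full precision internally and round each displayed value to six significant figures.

S_3 ≈ 55.0879

∫_10^28 ln(x) dx evaluates to 52.2759.
Endpoint term: (f(10) + f(28))/2 = (2.30259 + 3.33220)/2 = 2.81739.
Running total after boundary: 55.0933.
Correction k=1: B_{2}/2! · (f^{(1)}(28) − f^{(1)}(10)) = 1/12 · (0.0357143 − 0.100000) = -0.00535714.
After k=1: 55.0879.
Correction k=2: B_{4}/4! · (f^{(3)}(28) − f^{(3)}(10)) = −1/720 · (9.11079e-05 − 0.00200000) = 2.65124e-06.
After k=2: 55.0879.
Correction k=3: B_{6}/6! · (f^{(5)}(28) − f^{(5)}(10)) = 1/30240 · (1.39451e-06 − 0.000240000) = -7.89039e-09.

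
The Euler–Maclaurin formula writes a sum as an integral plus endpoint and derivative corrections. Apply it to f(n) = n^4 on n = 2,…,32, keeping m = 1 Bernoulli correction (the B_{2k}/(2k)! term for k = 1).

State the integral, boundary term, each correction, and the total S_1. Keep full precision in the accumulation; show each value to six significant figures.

S_1 ≈ 7.24610e+06

∫_2^32 x^4 dx evaluates to 6.71088e+06.
Endpoint term: (f(2) + f(32))/2 = (16.0000 + 1.04858e+06)/2 = 524296.
Integral + boundary = 7.23518e+06.
k=1: B_{2}/(2)! × [f^{(1)}(32) − f^{(1)}(2)] = 1/12 × (131072 − 32.0000) = 10920.0.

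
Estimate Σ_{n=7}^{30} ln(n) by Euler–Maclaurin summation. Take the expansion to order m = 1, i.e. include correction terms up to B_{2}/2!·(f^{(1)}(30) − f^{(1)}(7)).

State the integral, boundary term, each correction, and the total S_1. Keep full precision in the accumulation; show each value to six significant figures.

S_1 ≈ 68.0790

∫_7^30 ln(x) dx evaluates to 65.4146.
Boundary: ½(f(7) + f(30)) = ½(1.94591 + 3.40120) = 2.67355.
Running total after boundary: 68.0881.
k=1: B_{2}/(2)! × [f^{(1)}(30) − f^{(1)}(7)] = 1/12 × (0.0333333 − 0.142857) = -0.00912698.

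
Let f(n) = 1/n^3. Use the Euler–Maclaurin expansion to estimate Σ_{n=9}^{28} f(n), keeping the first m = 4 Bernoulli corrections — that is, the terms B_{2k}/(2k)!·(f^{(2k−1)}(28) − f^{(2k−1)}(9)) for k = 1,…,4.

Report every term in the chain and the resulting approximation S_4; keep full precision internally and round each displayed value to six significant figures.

∫_9^28 1/x^3 dx evaluates to 0.00553508.
½[f(9) + f(28)] = ½[0.00137174 + 4.55539e-05] = 0.000708648.
Integral + boundary = 0.00624373.
k=1: B_{2}/(2)! × [f^{(1)}(28) − f^{(1)}(9)] = 1/12 × (-4.88078e-06 − (-0.000457247)) = 3.76972e-05.
Running total after k=1: 0.00628143.
k=2: B_{4}/(4)! × [f^{(3)}(28) − f^{(3)}(9)] = −1/720 × (-1.24510e-07 − (-0.000112901)) = -1.56633e-07.
Running total after k=2: 0.00628127.
k=3: B_{6}/(6)! × [f^{(5)}(28) − f^{(5)}(9)] = 1/30240 × (-6.67016e-09 − (-5.85410e-05)) = 1.93566e-09.
Running total after k=3: 0.00628127.
k=4: B_{8}/(8)! × [f^{(7)}(28) − f^{(7)}(9)] = −1/1209600 × (-6.12566e-10 − (-5.20365e-05)) = -4.30191e-11.

S_4 ≈ 0.00628127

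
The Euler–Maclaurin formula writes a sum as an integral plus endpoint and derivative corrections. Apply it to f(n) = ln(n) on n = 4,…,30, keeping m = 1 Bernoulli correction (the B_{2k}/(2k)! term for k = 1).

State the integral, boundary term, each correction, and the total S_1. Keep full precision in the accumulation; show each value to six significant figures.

Integral: ∫_4^30 ln(x) dx = 70.4907.
½[f(4) + f(30)] = ½[1.38629 + 3.40120] = 2.39375.
Integral + boundary = 72.8845.
Correction k=1: B_{2}/2! · (f^{(1)}(30) − f^{(1)}(4)) = 1/12 · (0.0333333 − 0.250000) = -0.0180556.

S_1 ≈ 72.8664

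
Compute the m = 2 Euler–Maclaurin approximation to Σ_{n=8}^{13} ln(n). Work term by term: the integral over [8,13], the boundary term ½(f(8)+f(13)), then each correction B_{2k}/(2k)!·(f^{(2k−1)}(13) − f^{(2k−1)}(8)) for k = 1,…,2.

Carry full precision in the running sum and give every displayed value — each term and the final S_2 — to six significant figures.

S_2 ≈ 14.0270

∫_8^13 ln(x) dx evaluates to 11.7088.
Boundary: ½(f(8) + f(13)) = ½(2.07944 + 2.56495) = 2.32220.
So far: 14.0310.
Correction k=1: B_{2}/2! · (f^{(1)}(13) − f^{(1)}(8)) = 1/12 · (0.0769231 − 0.125000) = -0.00400641.
After k=1: 14.0270.
Correction k=2: B_{4}/4! · (f^{(3)}(13) − f^{(3)}(8)) = −1/720 · (0.000910332 − 0.00390625) = 4.16100e-06.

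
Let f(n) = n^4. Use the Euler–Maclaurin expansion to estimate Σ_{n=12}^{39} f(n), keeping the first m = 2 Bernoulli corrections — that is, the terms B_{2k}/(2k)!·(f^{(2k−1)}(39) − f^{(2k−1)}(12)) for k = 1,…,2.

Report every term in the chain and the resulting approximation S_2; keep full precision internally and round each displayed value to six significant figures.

S_2 ≈ 1.91814e+07

Integral: ∫_12^39 x^4 dx = 1.79951e+07.
Boundary: ½(f(12) + f(39)) = ½(20736.0 + 2.31344e+06) = 1.16709e+06.
Running total after boundary: 1.91622e+07.
Order-1 term: 1/12 · (237276 − 6912.00) = 19197.0.
Partial sum through k=1: 1.91814e+07.
Order-2 term: −1/720 · (936.000 − 288.000) = -0.900000.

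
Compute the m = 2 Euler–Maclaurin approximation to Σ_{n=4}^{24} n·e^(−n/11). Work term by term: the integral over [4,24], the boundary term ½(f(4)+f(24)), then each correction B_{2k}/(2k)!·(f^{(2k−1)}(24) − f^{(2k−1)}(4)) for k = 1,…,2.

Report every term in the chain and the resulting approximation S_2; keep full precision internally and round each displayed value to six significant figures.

Integral: ∫_4^24 x·e^(−x/11) dx = 71.2568.
Boundary: ½(f(4) + f(24)) = ½(2.78058 + 2.70807) = 2.74432.
So far: 74.0011.
k=1: B_{2}/(2)! × [f^{(1)}(24) − f^{(1)}(4)] = 1/12 × (-0.133352 − 0.442364) = -0.0479763.
Partial sum through k=1: 73.9532.
k=2: B_{4}/(4)! × [f^{(3)}(24) − f^{(3)}(4)] = −1/720 × (0.000762979 − 0.0151459) = 1.99763e-05.

S_2 ≈ 73.9532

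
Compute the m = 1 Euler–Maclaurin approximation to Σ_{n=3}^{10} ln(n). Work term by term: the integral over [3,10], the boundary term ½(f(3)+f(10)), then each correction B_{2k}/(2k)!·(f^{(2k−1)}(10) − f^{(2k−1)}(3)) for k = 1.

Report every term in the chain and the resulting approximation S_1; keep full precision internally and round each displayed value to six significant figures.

∫_3^10 ln(x) dx evaluates to 12.7300.
½[f(3) + f(10)] = ½[1.09861 + 2.30259] = 1.70060.
Running total after boundary: 14.4306.
Order-1 term: 1/12 · (0.100000 − 0.333333) = -0.0194444.

S_1 ≈ 14.4112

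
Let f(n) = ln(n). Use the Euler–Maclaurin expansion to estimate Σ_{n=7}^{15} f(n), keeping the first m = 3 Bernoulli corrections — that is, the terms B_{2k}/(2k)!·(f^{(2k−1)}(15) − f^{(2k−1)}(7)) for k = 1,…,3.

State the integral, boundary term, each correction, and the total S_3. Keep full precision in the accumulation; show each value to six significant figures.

S_3 ≈ 21.3200

Integral: ∫_7^15 ln(x) dx = 18.9994.
½[f(7) + f(15)] = ½[1.94591 + 2.70805] = 2.32698.
So far: 21.3264.
Order-1 term: 1/12 · (0.0666667 − 0.142857) = -0.00634921.
Partial sum through k=1: 21.3200.
Order-2 term: −1/720 · (0.000592593 − 0.00583090) = 7.27543e-06.
Partial sum through k=2: 21.3200.
Order-3 term: 1/30240 · (3.16049e-05 − 0.00142798) = -4.61763e-08.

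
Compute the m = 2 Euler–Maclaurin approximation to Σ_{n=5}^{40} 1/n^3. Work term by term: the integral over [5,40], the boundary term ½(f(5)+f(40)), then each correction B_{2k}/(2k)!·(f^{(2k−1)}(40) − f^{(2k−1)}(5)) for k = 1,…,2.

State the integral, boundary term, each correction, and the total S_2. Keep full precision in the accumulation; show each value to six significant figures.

The integral term ∫_5^40 1/x^3 dx = 0.0196875.
½[f(5) + f(40)] = ½[0.00800000 + 1.56250e-05] = 0.00400781.
Running total after boundary: 0.0236953.
k=1: B_{2}/(2)! × [f^{(1)}(40) − f^{(1)}(5)] = 1/12 × (-1.17187e-06 − (-0.00480000)) = 0.000399902.
After k=1: 0.0240952.
k=2: B_{4}/(4)! × [f^{(3)}(40) − f^{(3)}(5)] = −1/720 × (-1.46484e-08 − (-0.00384000)) = -5.33331e-06.

S_2 ≈ 0.0240899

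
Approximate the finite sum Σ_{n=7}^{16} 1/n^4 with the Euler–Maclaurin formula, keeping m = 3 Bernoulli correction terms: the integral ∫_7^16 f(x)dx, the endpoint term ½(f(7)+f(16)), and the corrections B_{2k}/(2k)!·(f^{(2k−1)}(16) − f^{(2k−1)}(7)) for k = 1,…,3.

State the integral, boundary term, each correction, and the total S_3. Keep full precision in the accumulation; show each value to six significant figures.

The integral term ∫_7^16 1/x^4 dx = 0.000890437.
½[f(7) + f(16)] = ½[0.000416493 + 1.52588e-05] = 0.000215876.
So far: 0.00110631.
Correction k=1: B_{2}/2! · (f^{(1)}(16) − f^{(1)}(7)) = 1/12 · (-3.81470e-06 − (-0.000237996)) = 1.95151e-05.
Partial sum through k=1: 0.00112583.
Correction k=2: B_{4}/4! · (f^{(3)}(16) − f^{(3)}(7)) = −1/720 · (-4.47035e-07 − (-0.000145712)) = -2.01757e-07.
Partial sum through k=2: 0.00112563.
Correction k=3: B_{6}/6! · (f^{(5)}(16) − f^{(5)}(7)) = 1/30240 · (-9.77889e-08 − (-0.000166528)) = 5.50364e-09.

S_3 ≈ 0.00112563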